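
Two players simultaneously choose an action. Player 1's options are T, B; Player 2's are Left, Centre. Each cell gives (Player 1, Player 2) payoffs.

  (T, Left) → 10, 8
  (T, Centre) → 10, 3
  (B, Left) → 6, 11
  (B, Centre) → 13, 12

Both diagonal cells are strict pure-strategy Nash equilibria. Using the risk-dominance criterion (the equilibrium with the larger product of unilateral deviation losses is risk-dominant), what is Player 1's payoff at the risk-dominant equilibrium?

At (T, Left): Player 1 loses 10 − 6 = 4 by deviating; Player 2 loses 8 − 3 = 5. Product = 4·5 = 20.
At (B, Centre): Player 1 loses 13 − 10 = 3 by deviating; Player 2 loses 12 − 11 = 1. Product = 3·1 = 3.
20 > 3, so (T, Left) is risk-dominant. Player 1's payoff there is 10.

10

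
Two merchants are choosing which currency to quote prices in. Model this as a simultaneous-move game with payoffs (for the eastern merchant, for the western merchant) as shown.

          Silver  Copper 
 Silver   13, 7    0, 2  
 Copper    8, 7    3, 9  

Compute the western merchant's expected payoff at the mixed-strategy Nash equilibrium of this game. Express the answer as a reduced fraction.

The eastern merchant mixes with probability p on Silver, chosen so the western merchant is indifferent: 7p + 7(1−p) = 2p + 9(1−p) gives p = 2/7.
The western merchant's expected payoff is 7·2/7 + 7·5/7 = 7.

7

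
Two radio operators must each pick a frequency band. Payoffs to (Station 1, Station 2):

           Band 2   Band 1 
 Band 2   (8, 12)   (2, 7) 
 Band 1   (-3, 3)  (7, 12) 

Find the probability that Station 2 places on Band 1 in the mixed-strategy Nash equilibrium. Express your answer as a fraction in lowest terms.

Station 2's mix q on Band 2 must make Station 1 indifferent between Band 2 and Band 1.
Station 1's payoff from Band 2: 8q + 2(1−q). From Band 1: (-3)q + 7(1−q).
Set equal: 11q = 5(1−q) → q = 5/16.
Probability on Band 1 is 1 − 5/16 = 11/16.

11/16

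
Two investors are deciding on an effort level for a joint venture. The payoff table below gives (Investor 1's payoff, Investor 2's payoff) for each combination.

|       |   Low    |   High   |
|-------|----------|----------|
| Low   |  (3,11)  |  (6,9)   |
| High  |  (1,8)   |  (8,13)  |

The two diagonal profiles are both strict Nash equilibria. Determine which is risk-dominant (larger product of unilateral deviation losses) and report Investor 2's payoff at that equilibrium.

At both Low: Investor 1 loses 3 − 1 = 2 by deviating; Investor 2 loses 11 − 9 = 2. Product = 2·2 = 4.
At both High: Investor 1 loses 8 − 6 = 2 by deviating; Investor 2 loses 13 − 8 = 5. Product = 2·5 = 10.
10 > 4, so both High is risk-dominant. Investor 2's payoff there is 13.

13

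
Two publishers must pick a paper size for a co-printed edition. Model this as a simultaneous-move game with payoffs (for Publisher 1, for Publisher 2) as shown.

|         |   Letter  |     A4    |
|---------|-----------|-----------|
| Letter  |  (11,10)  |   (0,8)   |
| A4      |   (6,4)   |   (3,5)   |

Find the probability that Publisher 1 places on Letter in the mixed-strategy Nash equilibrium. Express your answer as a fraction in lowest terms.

Publisher 1's mix p on Letter must make Publisher 2 indifferent between Letter and A4.
Publisher 2's payoff from Letter: 10p + 4(1−p). From A4: 8p + 5(1−p).
Set equal: 2p = 1(1−p) → p = 1/3.

1/3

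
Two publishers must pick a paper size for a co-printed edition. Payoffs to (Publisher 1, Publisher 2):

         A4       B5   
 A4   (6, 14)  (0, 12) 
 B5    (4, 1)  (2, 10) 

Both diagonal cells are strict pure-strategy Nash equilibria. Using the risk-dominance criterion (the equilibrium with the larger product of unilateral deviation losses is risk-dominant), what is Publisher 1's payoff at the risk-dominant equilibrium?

2

At both A4: Publisher 1 loses 6 − 4 = 2 by deviating; Publisher 2 loses 14 − 12 = 2. Product = 2·2 = 4.
At both B5: Publisher 1 loses 2 − 0 = 2 by deviating; Publisher 2 loses 10 − 1 = 9. Product = 2·9 = 18.
18 > 4, so both B5 is risk-dominant. Publisher 1's payoff there is 2.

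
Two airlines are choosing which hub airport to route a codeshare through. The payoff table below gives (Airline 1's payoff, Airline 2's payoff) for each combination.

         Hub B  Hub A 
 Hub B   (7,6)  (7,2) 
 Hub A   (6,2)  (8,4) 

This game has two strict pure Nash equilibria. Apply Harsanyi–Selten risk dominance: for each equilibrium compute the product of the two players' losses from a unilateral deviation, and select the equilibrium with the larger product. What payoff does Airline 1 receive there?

7

At both Hub B: Airline 1 loses 7 − 6 = 1 by deviating; Airline 2 loses 6 − 2 = 4. Product = 1·4 = 4.
At both Hub A: Airline 1 loses 8 − 7 = 1 by deviating; Airline 2 loses 4 − 2 = 2. Product = 1·2 = 2.
4 > 2, so both Hub B is risk-dominant. Airline 1's payoff there is 7.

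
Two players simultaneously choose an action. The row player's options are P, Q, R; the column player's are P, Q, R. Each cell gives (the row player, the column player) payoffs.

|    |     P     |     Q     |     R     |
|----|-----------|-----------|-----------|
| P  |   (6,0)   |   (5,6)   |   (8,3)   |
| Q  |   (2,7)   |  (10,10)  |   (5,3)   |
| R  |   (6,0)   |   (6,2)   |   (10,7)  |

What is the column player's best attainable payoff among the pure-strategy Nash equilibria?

Both Q is a pure NE (the row player: 10 ≥ 6; the column player: 10 ≥ 7). The column player gets 10.
Both R is a pure NE (the row player: 10 ≥ 8; the column player: 7 ≥ 2). The column player gets 7.
Every other cell has a profitable deviation for at least one player. Highest of {10, 7} is 10.

10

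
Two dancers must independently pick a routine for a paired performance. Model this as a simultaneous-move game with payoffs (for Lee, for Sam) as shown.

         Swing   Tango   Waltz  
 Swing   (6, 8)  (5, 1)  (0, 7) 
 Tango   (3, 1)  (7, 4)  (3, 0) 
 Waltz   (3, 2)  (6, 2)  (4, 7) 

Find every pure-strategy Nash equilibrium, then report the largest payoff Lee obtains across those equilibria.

Both Swing is a pure NE (Lee: 6 ≥ 3; Sam: 8 ≥ 7). Lee gets 6.
Both Tango is a pure NE (Lee: 7 ≥ 6; Sam: 4 ≥ 1). Lee gets 7.
Both Waltz is a pure NE (Lee: 4 ≥ 3; Sam: 7 ≥ 2). Lee gets 4.
Every other cell has a profitable deviation for at least one player. Highest of {6, 7, 4} is 7.

7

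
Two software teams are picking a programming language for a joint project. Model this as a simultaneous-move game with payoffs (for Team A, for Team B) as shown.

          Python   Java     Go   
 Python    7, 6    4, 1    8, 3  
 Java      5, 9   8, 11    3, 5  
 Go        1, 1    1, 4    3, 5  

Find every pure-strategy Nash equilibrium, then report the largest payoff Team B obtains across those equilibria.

11

Both Python is a pure NE (Team A: 7 ≥ 5; Team B: 6 ≥ 3). Team B gets 6.
Both Java is a pure NE (Team A: 8 ≥ 4; Team B: 11 ≥ 9). Team B gets 11.
Every other cell has a profitable deviation for at least one player. Highest of {6, 11} is 11.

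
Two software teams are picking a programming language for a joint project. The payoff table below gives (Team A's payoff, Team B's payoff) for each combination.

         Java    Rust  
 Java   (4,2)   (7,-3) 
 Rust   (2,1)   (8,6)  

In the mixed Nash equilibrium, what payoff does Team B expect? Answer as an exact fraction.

3/2

Team A mixes with probability p on Java, chosen so Team B is indifferent: 2p + 1(1−p) = (-3)p + 6(1−p) gives p = 1/2.
Team B's expected payoff is 2·1/2 + 1·1/2 = 3/2.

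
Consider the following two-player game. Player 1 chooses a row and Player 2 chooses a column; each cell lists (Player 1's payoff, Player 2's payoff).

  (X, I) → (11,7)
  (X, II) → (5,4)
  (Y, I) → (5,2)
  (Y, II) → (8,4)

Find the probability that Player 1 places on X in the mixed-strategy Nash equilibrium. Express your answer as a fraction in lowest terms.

Player 1's mix p on X must make Player 2 indifferent between I and II.
Player 2's payoff from I: 7p + 2(1−p). From II: 4p + 4(1−p).
Set equal: 3p = 2(1−p) → p = 2/5.

2/5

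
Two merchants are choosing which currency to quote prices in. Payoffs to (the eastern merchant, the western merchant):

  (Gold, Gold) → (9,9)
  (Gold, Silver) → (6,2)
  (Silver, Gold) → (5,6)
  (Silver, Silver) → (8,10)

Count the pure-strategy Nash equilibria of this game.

Both Gold: the eastern merchant gets 9 (best alternative 5); the western merchant gets 9 (best alternative 2). Neither deviates — NE.
Both Silver: the eastern merchant gets 8 (best alternative 6); the western merchant gets 10 (best alternative 6). Neither deviates — NE.
(Silver, Gold) is not a NE: the eastern merchant would switch to Gold (9 > 5).
No other cell survives both best-response checks, so there are 2 pure NE.

2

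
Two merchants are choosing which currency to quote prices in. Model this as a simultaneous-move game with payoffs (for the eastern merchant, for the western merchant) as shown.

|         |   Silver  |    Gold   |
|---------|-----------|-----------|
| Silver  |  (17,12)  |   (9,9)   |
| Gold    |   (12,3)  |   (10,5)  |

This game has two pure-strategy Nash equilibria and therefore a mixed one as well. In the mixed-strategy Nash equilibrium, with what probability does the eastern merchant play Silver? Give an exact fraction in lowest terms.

2/5

The eastern merchant's mix p on Silver must make the western merchant indifferent between Silver and Gold.
The western merchant's payoff from Silver: 12p + 3(1−p). From Gold: 9p + 5(1−p).
Set equal: 3p = 2(1−p) → p = 2/5.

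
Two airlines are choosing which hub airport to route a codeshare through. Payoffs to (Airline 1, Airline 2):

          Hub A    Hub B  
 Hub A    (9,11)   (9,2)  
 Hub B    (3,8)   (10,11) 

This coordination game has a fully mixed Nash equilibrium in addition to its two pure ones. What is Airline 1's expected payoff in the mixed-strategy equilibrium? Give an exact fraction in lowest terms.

Airline 2 mixes with probability q on Hub A, chosen so Airline 1 is indifferent: 9q + 9(1−q) = 3q + 10(1−q) gives q = 1/7.
Airline 1's expected payoff (from either row, since indifferent) is 9·1/7 + 9·6/7 = 9.

9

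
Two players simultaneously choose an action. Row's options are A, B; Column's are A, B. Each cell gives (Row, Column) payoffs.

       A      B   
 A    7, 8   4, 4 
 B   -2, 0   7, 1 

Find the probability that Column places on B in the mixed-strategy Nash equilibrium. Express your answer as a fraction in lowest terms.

Column's mix q on A must make Row indifferent between A and B.
Row's payoff from A: 7q + 4(1−q). From B: (-2)q + 7(1−q).
Set equal: 9q = 3(1−q) → q = 3/12 = 1/4.
Probability on B is 1 − 1/4 = 3/4.

3/4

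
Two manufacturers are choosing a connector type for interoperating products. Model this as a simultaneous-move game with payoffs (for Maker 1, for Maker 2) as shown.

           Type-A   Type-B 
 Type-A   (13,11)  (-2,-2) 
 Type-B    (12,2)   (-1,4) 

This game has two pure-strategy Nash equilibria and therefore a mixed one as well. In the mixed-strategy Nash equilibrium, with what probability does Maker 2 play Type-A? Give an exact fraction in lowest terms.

Maker 2's mix q on Type-A must make Maker 1 indifferent between Type-A and Type-B.
Maker 1's payoff from Type-A: 13q + (-2)(1−q). From Type-B: 12q + (-1)(1−q).
Set equal: 1q = 1(1−q) → q = 1/2.

1/2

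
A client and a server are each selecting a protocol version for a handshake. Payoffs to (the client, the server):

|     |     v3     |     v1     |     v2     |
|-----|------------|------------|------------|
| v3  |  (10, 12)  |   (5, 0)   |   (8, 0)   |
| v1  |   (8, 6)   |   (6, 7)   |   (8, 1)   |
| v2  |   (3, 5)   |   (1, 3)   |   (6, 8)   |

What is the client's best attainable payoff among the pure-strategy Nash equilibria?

10

Both v3 is a pure NE (the client: 10 ≥ 8; the server: 12 ≥ 0). The client gets 10.
Both v1 is a pure NE (the client: 6 ≥ 5; the server: 7 ≥ 6). The client gets 6.
Every other cell has a profitable deviation for at least one player. Highest of {10, 6} is 10.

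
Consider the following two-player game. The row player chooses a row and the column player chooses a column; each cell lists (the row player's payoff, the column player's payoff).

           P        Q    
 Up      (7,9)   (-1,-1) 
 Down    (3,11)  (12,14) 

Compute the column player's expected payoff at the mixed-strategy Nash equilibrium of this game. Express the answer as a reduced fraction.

137/13

The row player mixes with probability p on Up, chosen so the column player is indifferent: 9p + 11(1−p) = (-1)p + 14(1−p) gives p = 3/13.
The column player's expected payoff is 9·3/13 + 11·10/13 = 137/13.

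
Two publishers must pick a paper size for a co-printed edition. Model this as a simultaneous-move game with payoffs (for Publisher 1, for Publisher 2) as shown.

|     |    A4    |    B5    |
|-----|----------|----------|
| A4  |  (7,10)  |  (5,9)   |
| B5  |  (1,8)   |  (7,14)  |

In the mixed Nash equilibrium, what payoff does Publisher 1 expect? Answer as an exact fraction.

11/2

Publisher 2 mixes with probability q on A4, chosen so Publisher 1 is indifferent: 7q + 5(1−q) = 1q + 7(1−q) gives q = 1/4.
Publisher 1's expected payoff (from either row, since indifferent) is 7·1/4 + 5·3/4 = 11/2.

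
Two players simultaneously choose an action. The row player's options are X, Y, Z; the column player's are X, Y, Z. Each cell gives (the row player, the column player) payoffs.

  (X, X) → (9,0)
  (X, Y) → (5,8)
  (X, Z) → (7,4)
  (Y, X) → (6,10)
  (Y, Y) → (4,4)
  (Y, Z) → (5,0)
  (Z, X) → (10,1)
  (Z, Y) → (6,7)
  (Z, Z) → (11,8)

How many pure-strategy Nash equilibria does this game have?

1

Both Z: the row player gets 11 (best alternative 7); the column player gets 8 (best alternative 7). Neither deviates — NE.
Both Y is not a NE: the row player would switch to Z (6 > 4).
No other cell survives both best-response checks, so there is 1 pure NE.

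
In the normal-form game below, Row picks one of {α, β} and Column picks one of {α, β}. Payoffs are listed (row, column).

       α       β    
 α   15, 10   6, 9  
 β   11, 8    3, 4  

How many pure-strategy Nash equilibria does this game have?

1

Both α: Row gets 15 (best alternative 11); Column gets 10 (best alternative 9). Neither deviates — NE.
Both β is not a NE: Row would switch to α (6 > 3).
No other cell survives both best-response checks, so there is 1 pure NE.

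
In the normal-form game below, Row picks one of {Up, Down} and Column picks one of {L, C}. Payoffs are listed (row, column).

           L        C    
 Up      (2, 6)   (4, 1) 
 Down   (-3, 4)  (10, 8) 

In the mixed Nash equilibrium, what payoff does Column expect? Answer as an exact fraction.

Row mixes with probability p on Up, chosen so Column is indifferent: 6p + 4(1−p) = 1p + 8(1−p) gives p = 4/9.
Column's expected payoff is 6·4/9 + 4·5/9 = 44/9.

44/9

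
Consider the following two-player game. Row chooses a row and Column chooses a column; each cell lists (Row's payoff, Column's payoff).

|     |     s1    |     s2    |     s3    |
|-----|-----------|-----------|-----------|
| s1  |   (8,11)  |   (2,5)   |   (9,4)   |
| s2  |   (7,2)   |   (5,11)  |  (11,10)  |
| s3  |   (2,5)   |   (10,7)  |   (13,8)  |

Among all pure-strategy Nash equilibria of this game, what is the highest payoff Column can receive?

Both s1 is a pure NE (Row: 8 ≥ 7; Column: 11 ≥ 5). Column gets 11.
Both s3 is a pure NE (Row: 13 ≥ 11; Column: 8 ≥ 7). Column gets 8.
Every other cell has a profitable deviation for at least one player. Highest of {11, 8} is 11.

11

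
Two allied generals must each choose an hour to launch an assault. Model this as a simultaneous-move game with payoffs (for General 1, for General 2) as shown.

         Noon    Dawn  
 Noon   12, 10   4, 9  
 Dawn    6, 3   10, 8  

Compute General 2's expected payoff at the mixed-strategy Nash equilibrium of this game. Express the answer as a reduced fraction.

53/6

General 1 mixes with probability p on Noon, chosen so General 2 is indifferent: 10p + 3(1−p) = 9p + 8(1−p) gives p = 5/6.
General 2's expected payoff is 10·5/6 + 3·1/6 = 53/6.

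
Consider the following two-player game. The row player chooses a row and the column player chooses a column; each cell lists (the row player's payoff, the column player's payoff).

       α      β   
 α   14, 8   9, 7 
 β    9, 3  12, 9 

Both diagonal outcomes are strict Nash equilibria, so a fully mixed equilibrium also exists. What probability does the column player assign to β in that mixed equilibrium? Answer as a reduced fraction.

5/8

The column player's mix q on α must make the row player indifferent between α and β.
The row player's payoff from α: 14q + 9(1−q). From β: 9q + 12(1−q).
Set equal: 5q = 3(1−q) → q = 3/8.
Probability on β is 1 − 3/8 = 5/8.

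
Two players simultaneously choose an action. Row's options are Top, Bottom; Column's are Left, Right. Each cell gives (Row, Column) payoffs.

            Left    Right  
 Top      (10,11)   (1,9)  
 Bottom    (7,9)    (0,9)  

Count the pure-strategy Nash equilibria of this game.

(Top, Left): Row gets 10 (best alternative 7); Column gets 11 (best alternative 9). Neither deviates — NE.
(Bottom, Right) is not a NE: Row would switch to Top (1 > 0).
No other cell survives both best-response checks, so there is 1 pure NE.

1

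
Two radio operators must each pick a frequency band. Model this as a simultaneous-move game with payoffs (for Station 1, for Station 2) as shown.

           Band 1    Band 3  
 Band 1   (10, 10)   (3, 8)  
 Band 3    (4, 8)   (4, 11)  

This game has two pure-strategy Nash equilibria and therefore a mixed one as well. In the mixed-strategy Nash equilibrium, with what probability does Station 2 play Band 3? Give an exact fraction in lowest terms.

Station 2's mix q on Band 1 must make Station 1 indifferent between Band 1 and Band 3.
Station 1's payoff from Band 1: 10q + 3(1−q). From Band 3: 4q + 4(1−q).
Set equal: 6q = 1(1−q) → q = 1/7.
Probability on Band 3 is 1 − 1/7 = 6/7.

6/7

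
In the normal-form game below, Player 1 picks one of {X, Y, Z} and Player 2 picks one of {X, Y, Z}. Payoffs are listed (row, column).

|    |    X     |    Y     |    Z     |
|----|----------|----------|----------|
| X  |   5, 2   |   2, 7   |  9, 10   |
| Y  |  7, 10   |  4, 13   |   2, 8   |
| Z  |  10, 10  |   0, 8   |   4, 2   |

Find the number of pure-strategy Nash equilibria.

(X, Z): Player 1 gets 9 (best alternative 4); Player 2 gets 10 (best alternative 7). Neither deviates — NE.
Both Y: Player 1 gets 4 (best alternative 2); Player 2 gets 13 (best alternative 10). Neither deviates — NE.
(Z, X): Player 1 gets 10 (best alternative 7); Player 2 gets 10 (best alternative 8). Neither deviates — NE.
Both X is not a NE: Player 1 would switch to Z (10 > 5).
No other cell survives both best-response checks, so there are 3 pure NE.

3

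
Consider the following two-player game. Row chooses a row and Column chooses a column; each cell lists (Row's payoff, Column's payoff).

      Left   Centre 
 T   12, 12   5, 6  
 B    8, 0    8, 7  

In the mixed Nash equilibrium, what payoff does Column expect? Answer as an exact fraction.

84/13

Row mixes with probability p on T, chosen so Column is indifferent: 12p + 0(1−p) = 6p + 7(1−p) gives p = 7/13.
Column's expected payoff is 12·7/13 + 0·6/13 = 84/13.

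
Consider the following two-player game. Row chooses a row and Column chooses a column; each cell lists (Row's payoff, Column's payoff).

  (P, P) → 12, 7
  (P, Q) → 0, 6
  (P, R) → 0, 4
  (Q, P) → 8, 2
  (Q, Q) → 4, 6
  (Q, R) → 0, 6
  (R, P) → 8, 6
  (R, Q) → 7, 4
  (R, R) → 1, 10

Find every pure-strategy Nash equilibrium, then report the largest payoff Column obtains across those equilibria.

10

Both P is a pure NE (Row: 12 ≥ 8; Column: 7 ≥ 6). Column gets 7.
Both R is a pure NE (Row: 1 ≥ 0; Column: 10 ≥ 6). Column gets 10.
Every other cell has a profitable deviation for at least one player. Highest of {7, 10} is 10.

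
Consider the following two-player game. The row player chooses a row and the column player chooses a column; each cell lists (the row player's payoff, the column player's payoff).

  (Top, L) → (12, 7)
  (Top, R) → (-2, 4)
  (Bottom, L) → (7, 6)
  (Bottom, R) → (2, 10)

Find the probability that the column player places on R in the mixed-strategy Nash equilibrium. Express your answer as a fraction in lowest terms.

The column player's mix q on L must make the row player indifferent between Top and Bottom.
The row player's payoff from Top: 12q + (-2)(1−q). From Bottom: 7q + 2(1−q).
Set equal: 5q = 4(1−q) → q = 4/9.
Probability on R is 1 − 4/9 = 5/9.

5/9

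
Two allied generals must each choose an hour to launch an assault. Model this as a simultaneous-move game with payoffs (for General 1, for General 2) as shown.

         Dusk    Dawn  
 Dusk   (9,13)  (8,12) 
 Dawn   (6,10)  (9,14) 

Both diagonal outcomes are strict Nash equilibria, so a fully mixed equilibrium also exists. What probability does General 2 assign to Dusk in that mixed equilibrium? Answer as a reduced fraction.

1/4

General 2's mix q on Dusk must make General 1 indifferent between Dusk and Dawn.
General 1's payoff from Dusk: 9q + 8(1−q). From Dawn: 6q + 9(1−q).
Set equal: 3q = 1(1−q) → q = 1/4.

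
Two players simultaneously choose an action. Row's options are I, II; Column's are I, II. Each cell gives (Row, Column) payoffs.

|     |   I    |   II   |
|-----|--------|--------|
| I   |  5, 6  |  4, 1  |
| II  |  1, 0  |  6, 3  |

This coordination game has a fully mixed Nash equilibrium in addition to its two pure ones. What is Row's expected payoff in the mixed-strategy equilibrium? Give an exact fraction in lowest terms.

13/3

Column mixes with probability q on I, chosen so Row is indifferent: 5q + 4(1−q) = 1q + 6(1−q) gives q = 1/3.
Row's expected payoff (from either row, since indifferent) is 5·1/3 + 4·2/3 = 13/3.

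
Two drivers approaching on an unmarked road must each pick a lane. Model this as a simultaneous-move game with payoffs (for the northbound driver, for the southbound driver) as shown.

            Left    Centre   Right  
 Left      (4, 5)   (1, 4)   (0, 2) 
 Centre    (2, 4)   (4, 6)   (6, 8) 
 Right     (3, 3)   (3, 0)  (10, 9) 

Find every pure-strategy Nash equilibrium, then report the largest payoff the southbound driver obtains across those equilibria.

9

Both Left is a pure NE (the northbound driver: 4 ≥ 3; the southbound driver: 5 ≥ 4). The southbound driver gets 5.
Both Right is a pure NE (the northbound driver: 10 ≥ 6; the southbound driver: 9 ≥ 3). The southbound driver gets 9.
Every other cell has a profitable deviation for at least one player. Highest of {5, 9} is 9.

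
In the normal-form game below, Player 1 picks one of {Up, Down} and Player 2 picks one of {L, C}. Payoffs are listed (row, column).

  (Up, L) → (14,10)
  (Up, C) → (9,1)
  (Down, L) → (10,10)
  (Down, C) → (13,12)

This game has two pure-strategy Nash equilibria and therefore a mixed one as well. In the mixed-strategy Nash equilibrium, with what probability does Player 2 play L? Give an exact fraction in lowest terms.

1/2

Player 2's mix q on L must make Player 1 indifferent between Up and Down.
Player 1's payoff from Up: 14q + 9(1−q). From Down: 10q + 13(1−q).
Set equal: 4q = 4(1−q) → q = 4/8 = 1/2.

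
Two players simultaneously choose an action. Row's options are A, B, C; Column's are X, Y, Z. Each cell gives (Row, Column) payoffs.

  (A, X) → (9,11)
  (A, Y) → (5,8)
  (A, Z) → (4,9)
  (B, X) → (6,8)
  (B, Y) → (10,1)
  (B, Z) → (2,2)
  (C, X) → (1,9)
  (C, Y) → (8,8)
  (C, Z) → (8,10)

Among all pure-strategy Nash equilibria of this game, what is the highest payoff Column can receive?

11

(A, X) is a pure NE (Row: 9 ≥ 6; Column: 11 ≥ 9). Column gets 11.
(C, Z) is a pure NE (Row: 8 ≥ 4; Column: 10 ≥ 9). Column gets 10.
Every other cell has a profitable deviation for at least one player. Highest of {11, 10} is 11.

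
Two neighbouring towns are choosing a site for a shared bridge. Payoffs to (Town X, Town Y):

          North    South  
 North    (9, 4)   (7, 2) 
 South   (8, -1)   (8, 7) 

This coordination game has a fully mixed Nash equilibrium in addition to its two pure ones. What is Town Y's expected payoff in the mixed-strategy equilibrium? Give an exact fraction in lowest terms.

Town X mixes with probability p on North, chosen so Town Y is indifferent: 4p + (-1)(1−p) = 2p + 7(1−p) gives p = 4/5.
Town Y's expected payoff is 4·4/5 + (-1)·1/5 = 3.

3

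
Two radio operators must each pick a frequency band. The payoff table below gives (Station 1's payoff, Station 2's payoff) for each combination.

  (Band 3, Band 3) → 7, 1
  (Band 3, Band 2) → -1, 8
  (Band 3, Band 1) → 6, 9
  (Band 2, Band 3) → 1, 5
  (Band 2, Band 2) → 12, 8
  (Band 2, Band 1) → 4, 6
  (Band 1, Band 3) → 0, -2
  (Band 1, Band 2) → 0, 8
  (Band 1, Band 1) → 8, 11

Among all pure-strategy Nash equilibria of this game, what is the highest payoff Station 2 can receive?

Both Band 2 is a pure NE (Station 1: 12 ≥ 0; Station 2: 8 ≥ 6). Station 2 gets 8.
Both Band 1 is a pure NE (Station 1: 8 ≥ 6; Station 2: 11 ≥ 8). Station 2 gets 11.
Every other cell has a profitable deviation for at least one player. Highest of {8, 11} is 11.

11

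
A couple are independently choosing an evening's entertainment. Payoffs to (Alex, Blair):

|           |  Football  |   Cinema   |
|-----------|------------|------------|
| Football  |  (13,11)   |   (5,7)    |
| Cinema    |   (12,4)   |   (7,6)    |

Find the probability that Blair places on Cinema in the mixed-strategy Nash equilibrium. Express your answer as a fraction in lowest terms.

Blair's mix q on Football must make Alex indifferent between Football and Cinema.
Alex's payoff from Football: 13q + 5(1−q). From Cinema: 12q + 7(1−q).
Set equal: 1q = 2(1−q) → q = 2/3.
Probability on Cinema is 1 − 2/3 = 1/3.

1/3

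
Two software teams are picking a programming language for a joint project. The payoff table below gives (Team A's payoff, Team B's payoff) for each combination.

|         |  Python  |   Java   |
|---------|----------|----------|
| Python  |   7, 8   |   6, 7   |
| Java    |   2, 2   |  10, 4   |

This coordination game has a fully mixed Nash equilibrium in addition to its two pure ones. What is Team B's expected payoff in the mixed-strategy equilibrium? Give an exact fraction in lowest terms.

6

Team A mixes with probability p on Python, chosen so Team B is indifferent: 8p + 2(1−p) = 7p + 4(1−p) gives p = 2/3.
Team B's expected payoff is 8·2/3 + 2·1/3 = 6.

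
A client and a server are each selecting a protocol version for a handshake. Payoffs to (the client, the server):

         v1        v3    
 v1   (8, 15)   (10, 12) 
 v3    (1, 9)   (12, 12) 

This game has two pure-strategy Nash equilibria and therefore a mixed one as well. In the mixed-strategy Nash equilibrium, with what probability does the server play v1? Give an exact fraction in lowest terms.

2/9

The server's mix q on v1 must make the client indifferent between v1 and v3.
The client's payoff from v1: 8q + 10(1−q). From v3: 1q + 12(1−q).
Set equal: 7q = 2(1−q) → q = 2/9.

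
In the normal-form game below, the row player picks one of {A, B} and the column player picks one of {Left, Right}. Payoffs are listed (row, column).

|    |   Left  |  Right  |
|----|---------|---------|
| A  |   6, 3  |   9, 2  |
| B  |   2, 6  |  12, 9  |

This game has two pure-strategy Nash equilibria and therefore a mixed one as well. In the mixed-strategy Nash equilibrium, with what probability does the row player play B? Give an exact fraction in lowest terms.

The row player's mix p on A must make the column player indifferent between Left and Right.
The column player's payoff from Left: 3p + 6(1−p). From Right: 2p + 9(1−p).
Set equal: 1p = 3(1−p) → p = 3/4.
Probability on B is 1 − 3/4 = 1/4.

1/4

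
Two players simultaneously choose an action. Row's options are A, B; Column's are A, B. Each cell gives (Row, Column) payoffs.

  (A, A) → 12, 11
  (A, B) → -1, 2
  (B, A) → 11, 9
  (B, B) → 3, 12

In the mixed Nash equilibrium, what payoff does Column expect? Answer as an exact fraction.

Row mixes with probability p on A, chosen so Column is indifferent: 11p + 9(1−p) = 2p + 12(1−p) gives p = 1/4.
Column's expected payoff is 11·1/4 + 9·3/4 = 19/2.

19/2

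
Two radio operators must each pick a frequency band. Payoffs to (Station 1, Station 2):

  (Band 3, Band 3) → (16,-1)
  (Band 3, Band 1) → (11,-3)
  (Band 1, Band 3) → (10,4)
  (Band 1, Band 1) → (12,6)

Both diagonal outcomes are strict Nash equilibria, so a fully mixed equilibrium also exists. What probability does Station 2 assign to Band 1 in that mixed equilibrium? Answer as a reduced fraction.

Station 2's mix q on Band 3 must make Station 1 indifferent between Band 3 and Band 1.
Station 1's payoff from Band 3: 16q + 11(1−q). From Band 1: 10q + 12(1−q).
Set equal: 6q = 1(1−q) → q = 1/7.
Probability on Band 1 is 1 − 1/7 = 6/7.

6/7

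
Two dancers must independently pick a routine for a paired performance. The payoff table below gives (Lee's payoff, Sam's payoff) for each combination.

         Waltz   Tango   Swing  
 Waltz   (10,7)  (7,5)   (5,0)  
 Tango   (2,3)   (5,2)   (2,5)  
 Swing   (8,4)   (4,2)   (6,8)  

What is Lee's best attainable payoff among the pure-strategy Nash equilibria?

10

Both Waltz is a pure NE (Lee: 10 ≥ 8; Sam: 7 ≥ 5). Lee gets 10.
Both Swing is a pure NE (Lee: 6 ≥ 5; Sam: 8 ≥ 4). Lee gets 6.
Every other cell has a profitable deviation for at least one player. Highest of {10, 6} is 10.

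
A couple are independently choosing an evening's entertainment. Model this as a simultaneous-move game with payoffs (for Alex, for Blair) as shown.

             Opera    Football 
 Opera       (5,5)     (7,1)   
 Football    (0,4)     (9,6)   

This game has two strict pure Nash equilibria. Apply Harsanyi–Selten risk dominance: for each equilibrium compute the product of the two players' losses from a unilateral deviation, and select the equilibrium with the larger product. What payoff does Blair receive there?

5

At both Opera: Alex loses 5 − 0 = 5 by deviating; Blair loses 5 − 1 = 4. Product = 5·4 = 20.
At both Football: Alex loses 9 − 7 = 2 by deviating; Blair loses 6 − 4 = 2. Product = 2·2 = 4.
20 > 4, so both Opera is risk-dominant. Blair's payoff there is 5.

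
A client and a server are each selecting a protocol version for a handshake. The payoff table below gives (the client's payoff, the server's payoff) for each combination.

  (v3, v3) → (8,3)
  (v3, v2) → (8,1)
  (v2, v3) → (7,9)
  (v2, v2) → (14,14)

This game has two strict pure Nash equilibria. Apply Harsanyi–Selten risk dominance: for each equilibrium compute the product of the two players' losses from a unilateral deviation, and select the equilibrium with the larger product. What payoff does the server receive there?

At both v3: the client loses 8 − 7 = 1 by deviating; the server loses 3 − 1 = 2. Product = 1·2 = 2.
At both v2: the client loses 14 − 8 = 6 by deviating; the server loses 14 − 9 = 5. Product = 6·5 = 30.
30 > 2, so both v2 is risk-dominant. The server's payoff there is 14.

14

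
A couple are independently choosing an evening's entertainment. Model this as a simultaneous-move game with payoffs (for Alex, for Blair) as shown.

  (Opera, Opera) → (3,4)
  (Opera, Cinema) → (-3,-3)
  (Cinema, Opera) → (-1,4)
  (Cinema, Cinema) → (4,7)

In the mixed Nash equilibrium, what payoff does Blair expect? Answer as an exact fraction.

4

Alex mixes with probability p on Opera, chosen so Blair is indifferent: 4p + 4(1−p) = (-3)p + 7(1−p) gives p = 3/10.
Blair's expected payoff is 4·3/10 + 4·7/10 = 4.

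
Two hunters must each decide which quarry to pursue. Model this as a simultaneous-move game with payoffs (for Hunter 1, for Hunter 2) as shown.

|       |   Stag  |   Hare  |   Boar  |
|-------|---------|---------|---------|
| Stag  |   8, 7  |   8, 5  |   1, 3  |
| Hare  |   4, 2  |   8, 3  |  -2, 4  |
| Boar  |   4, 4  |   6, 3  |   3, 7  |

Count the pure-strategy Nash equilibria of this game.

2

Both Stag: Hunter 1 gets 8 (best alternative 4); Hunter 2 gets 7 (best alternative 5). Neither deviates — NE.
Both Boar: Hunter 1 gets 3 (best alternative 1); Hunter 2 gets 7 (best alternative 4). Neither deviates — NE.
Both Hare is not a NE: Hunter 2 would switch to Boar (4 > 3).
No other cell survives both best-response checks, so there are 2 pure NE.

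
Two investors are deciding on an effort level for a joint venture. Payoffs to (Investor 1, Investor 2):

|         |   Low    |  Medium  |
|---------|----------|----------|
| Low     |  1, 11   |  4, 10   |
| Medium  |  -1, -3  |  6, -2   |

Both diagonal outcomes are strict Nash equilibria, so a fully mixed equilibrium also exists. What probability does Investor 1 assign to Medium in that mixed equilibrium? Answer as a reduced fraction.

1/2

Investor 1's mix p on Low must make Investor 2 indifferent between Low and Medium.
Investor 2's payoff from Low: 11p + (-3)(1−p). From Medium: 10p + (-2)(1−p).
Set equal: 1p = 1(1−p) → p = 1/2.
Probability on Medium is 1 − 1/2 = 1/2.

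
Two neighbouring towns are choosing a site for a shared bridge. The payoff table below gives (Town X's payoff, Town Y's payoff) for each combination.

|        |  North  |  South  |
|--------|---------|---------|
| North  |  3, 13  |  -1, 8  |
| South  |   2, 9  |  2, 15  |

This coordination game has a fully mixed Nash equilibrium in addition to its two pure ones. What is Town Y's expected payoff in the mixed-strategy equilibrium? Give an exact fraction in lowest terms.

123/11

Town X mixes with probability p on North, chosen so Town Y is indifferent: 13p + 9(1−p) = 8p + 15(1−p) gives p = 6/11.
Town Y's expected payoff is 13·6/11 + 9·5/11 = 123/11.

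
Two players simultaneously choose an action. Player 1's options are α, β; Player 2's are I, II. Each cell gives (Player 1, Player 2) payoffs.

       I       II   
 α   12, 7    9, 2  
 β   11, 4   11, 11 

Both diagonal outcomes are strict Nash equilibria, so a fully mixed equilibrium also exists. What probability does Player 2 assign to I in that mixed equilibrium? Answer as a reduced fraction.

2/3

Player 2's mix q on I must make Player 1 indifferent between α and β.
Player 1's payoff from α: 12q + 9(1−q). From β: 11q + 11(1−q).
Set equal: 1q = 2(1−q) → q = 2/3.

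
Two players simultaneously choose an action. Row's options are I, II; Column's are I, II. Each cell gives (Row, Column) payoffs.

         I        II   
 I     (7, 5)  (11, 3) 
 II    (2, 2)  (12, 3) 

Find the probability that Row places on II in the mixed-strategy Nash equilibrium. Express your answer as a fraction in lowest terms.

2/3

Row's mix p on I must make Column indifferent between I and II.
Column's payoff from I: 5p + 2(1−p). From II: 3p + 3(1−p).
Set equal: 2p = 1(1−p) → p = 1/3.
Probability on II is 1 − 1/3 = 2/3.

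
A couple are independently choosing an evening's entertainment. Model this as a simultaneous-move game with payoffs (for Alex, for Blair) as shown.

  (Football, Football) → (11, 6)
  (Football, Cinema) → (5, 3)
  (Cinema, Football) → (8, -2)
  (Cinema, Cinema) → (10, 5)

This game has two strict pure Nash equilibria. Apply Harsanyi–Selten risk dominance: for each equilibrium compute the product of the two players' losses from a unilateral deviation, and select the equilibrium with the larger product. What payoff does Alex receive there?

At both Football: Alex loses 11 − 8 = 3 by deviating; Blair loses 6 − 3 = 3. Product = 3·3 = 9.
At both Cinema: Alex loses 10 − 5 = 5 by deviating; Blair loses 5 − (-2) = 7. Product = 5·7 = 35.
35 > 9, so both Cinema is risk-dominant. Alex's payoff there is 10.

10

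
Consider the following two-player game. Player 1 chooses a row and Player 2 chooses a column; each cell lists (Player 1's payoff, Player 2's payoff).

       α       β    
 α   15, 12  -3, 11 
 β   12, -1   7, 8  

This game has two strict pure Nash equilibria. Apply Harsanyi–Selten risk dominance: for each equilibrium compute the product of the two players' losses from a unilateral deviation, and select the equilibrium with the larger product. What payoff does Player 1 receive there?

7

At both α: Player 1 loses 15 − 12 = 3 by deviating; Player 2 loses 12 − 11 = 1. Product = 3·1 = 3.
At both β: Player 1 loses 7 − (-3) = 10 by deviating; Player 2 loses 8 − (-1) = 9. Product = 10·9 = 90.
90 > 3, so both β is risk-dominant. Player 1's payoff there is 7.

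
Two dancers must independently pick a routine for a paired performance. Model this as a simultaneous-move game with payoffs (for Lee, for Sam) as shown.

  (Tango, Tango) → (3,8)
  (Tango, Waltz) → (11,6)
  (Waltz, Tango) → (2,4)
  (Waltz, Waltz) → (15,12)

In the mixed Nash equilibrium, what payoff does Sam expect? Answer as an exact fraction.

36/5

Lee mixes with probability p on Tango, chosen so Sam is indifferent: 8p + 4(1−p) = 6p + 12(1−p) gives p = 4/5.
Sam's expected payoff is 8·4/5 + 4·1/5 = 36/5.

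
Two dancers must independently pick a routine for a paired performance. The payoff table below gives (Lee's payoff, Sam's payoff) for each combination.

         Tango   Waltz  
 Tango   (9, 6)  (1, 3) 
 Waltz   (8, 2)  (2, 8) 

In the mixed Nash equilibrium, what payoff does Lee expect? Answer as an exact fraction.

Sam mixes with probability q on Tango, chosen so Lee is indifferent: 9q + 1(1−q) = 8q + 2(1−q) gives q = 1/2.
Lee's expected payoff (from either row, since indifferent) is 9·1/2 + 1·1/2 = 5.

5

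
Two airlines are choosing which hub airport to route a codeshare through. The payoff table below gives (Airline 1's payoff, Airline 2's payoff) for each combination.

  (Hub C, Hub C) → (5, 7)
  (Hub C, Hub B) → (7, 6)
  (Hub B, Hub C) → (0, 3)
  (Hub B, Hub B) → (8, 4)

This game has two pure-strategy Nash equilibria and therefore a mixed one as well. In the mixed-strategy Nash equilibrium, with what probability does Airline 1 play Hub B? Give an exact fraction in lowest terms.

Airline 1's mix p on Hub C must make Airline 2 indifferent between Hub C and Hub B.
Airline 2's payoff from Hub C: 7p + 3(1−p). From Hub B: 6p + 4(1−p).
Set equal: 1p = 1(1−p) → p = 1/2.
Probability on Hub B is 1 − 1/2 = 1/2.

1/2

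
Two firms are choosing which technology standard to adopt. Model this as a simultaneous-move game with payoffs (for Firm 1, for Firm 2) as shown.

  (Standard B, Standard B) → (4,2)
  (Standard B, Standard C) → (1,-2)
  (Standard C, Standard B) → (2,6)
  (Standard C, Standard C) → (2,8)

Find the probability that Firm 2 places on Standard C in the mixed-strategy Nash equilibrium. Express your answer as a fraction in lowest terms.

2/3

Firm 2's mix q on Standard B must make Firm 1 indifferent between Standard B and Standard C.
Firm 1's payoff from Standard B: 4q + 1(1−q). From Standard C: 2q + 2(1−q).
Set equal: 2q = 1(1−q) → q = 1/3.
Probability on Standard C is 1 − 1/3 = 2/3.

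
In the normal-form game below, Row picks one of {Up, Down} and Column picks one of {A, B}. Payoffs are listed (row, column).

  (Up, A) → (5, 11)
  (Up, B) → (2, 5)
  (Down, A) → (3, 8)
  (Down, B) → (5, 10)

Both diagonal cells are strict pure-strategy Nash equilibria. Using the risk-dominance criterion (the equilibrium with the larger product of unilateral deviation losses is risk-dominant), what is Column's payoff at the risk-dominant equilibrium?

11

At (Up, A): Row loses 5 − 3 = 2 by deviating; Column loses 11 − 5 = 6. Product = 2·6 = 12.
At (Down, B): Row loses 5 − 2 = 3 by deviating; Column loses 10 − 8 = 2. Product = 3·2 = 6.
12 > 6, so (Up, A) is risk-dominant. Column's payoff there is 11.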